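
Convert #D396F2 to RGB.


D3 → 211 (R)
96 → 150 (G)
F2 → 242 (B)
= RGB(211, 150, 242)


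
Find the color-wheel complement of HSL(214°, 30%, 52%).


Complement = opposite side of color wheel = hue + 180°
H' = (214 + 180) mod 360 = 34°
S and L unchanged.
= HSL(34°, 30%, 52%)


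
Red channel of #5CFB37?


Color: #5CFB37
R = 5C = 92
G = FB = 251
B = 37 = 55
Red = 92


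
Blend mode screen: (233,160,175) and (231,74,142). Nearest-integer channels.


Screen: C = 255 - (255-A)×(255-B)/255, rounded to nearest integer
R: 255 - (255-233)×(255-231)/255 = 255 - 528/255 ≈ 255 - 2.071 = 252.929 → 253
G: 255 - (255-160)×(255-74)/255 = 255 - 17195/255 ≈ 255 - 67.431 = 187.569 → 188
B: 255 - (255-175)×(255-142)/255 = 255 - 9040/255 ≈ 255 - 35.451 = 219.549 → 220
= RGB(253, 188, 220)


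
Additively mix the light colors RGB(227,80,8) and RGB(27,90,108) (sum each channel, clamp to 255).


Additive: each channel = min(255, C₁+C₂)
R: 227+27 = 254 → 254
G: 80+90 = 170 → 170
B: 8+108 = 116 → 116
= RGB(254, 170, 116)


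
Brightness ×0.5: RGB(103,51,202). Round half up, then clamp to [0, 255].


Multiply each channel by 0.5, round half up, clamp to [0, 255]
R: 103×0.5 = 51.5 → round → 52
G: 51×0.5 = 25.5 → round → 26
B: 202×0.5 = 101
= RGB(52, 26, 101)


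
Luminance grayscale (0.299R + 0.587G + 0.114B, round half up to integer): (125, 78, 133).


Gray = 0.299×R + 0.587×G + 0.114×B
Gray = 0.299×125 + 0.587×78 + 0.114×133
Gray = 37.375 + 45.786 + 15.162
Gray = 98.323 → round half up → 98
Gray = 98


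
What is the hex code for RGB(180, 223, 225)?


R = 180 → B4 (hex)
G = 223 → DF (hex)
B = 225 → E1 (hex)
Hex = #B4DFE1


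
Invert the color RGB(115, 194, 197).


Invert: (255-R, 255-G, 255-B)
R: 255-115 = 140
G: 255-194 = 61
B: 255-197 = 58
= RGB(140, 61, 58)


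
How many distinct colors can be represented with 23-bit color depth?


Colors = 2^bits = 2^23
= 8,388,608 colors


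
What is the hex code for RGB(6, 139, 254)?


R = 6 → 06 (hex)
G = 139 → 8B (hex)
B = 254 → FE (hex)
Hex = #068BFE


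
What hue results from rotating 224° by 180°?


New hue = (H + rotation) mod 360
New hue = (224 + 180) mod 360
= 404 mod 360
= 44°


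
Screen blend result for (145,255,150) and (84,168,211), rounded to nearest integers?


Screen: C = 255 - (255-A)×(255-B)/255, rounded to nearest integer
R: 255 - (255-145)×(255-84)/255 = 255 - 18810/255 ≈ 255 - 73.765 = 181.235 → 181
G: 255 - (255-255)×(255-168)/255 = 255 - 0/255 ≈ 255 - 0.000 = 255.000 → 255
B: 255 - (255-150)×(255-211)/255 = 255 - 4620/255 ≈ 255 - 18.118 = 236.882 → 237
= RGB(181, 255, 237)


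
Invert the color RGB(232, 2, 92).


Invert: (255-R, 255-G, 255-B)
R: 255-232 = 23
G: 255-2 = 253
B: 255-92 = 163
= RGB(23, 253, 163)


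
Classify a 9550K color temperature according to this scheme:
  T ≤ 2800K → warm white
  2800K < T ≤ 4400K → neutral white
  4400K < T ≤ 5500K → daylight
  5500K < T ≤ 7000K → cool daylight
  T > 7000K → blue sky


Temperature: 9550K
9550K > 7000K → blue sky
Classification: blue sky


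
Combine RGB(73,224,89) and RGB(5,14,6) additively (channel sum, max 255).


Additive: each channel = min(255, C₁+C₂)
R: 73+5 = 78 → 78
G: 224+14 = 238 → 238
B: 89+6 = 95 → 95
= RGB(78, 238, 95)


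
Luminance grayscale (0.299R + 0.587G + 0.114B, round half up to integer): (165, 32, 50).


Gray = 0.299×R + 0.587×G + 0.114×B
Gray = 0.299×165 + 0.587×32 + 0.114×50
Gray = 49.335 + 18.784 + 5.700
Gray = 73.819 → round half up → 74
Gray = 74


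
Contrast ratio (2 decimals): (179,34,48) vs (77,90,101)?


Linearize each sRGB channel c=v/255: c/12.92 if c ≤ 0.04045 else ((c+0.055)/1.055)^2.4
L = 0.2126×R_lin + 0.7152×G_lin + 0.0722×B_lin
Color 1 (179,34,48):
  R=179: 179/255≈0.7020 > 0.04045 → ((0.7020+0.055)/1.055)^2.4 ≈ 0.45079
  G=34: 34/255≈0.1333 > 0.04045 → ((0.1333+0.055)/1.055)^2.4 ≈ 0.01600
  B=48: 48/255≈0.1882 > 0.04045 → ((0.1882+0.055)/1.055)^2.4 ≈ 0.02956
  L1 = 0.2126×0.45079 + 0.7152×0.01600 + 0.0722×0.02956 ≈ 0.10941
Color 2 (77,90,101):
  R=77: 77/255≈0.3020 > 0.04045 → ((0.3020+0.055)/1.055)^2.4 ≈ 0.07421
  G=90: 90/255≈0.3529 > 0.04045 → ((0.3529+0.055)/1.055)^2.4 ≈ 0.10224
  B=101: 101/255≈0.3961 > 0.04045 → ((0.3961+0.055)/1.055)^2.4 ≈ 0.13014
  L2 = 0.2126×0.07421 + 0.7152×0.10224 + 0.0722×0.13014 ≈ 0.09830
Lighter = 0.10941, Darker = 0.09830
Ratio = (L_lighter + 0.05) / (L_darker + 0.05)
Ratio = (0.10941 + 0.05) / (0.09830 + 0.05) = 0.15941 / 0.14830 ≈ 1.0749
Ratio ≈ 1.07:1


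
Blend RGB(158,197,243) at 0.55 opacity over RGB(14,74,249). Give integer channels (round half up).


C = α×F + (1-α)×B, with 1-α = 0.45
R: 0.55×158 + 0.45×14 = 86.90 + 6.30 = 93.20 → 93
G: 0.55×197 + 0.45×74 = 108.35 + 33.30 = 141.65 → 142
B: 0.55×243 + 0.45×249 = 133.65 + 112.05 = 245.70 → 246
= RGB(93, 142, 246)


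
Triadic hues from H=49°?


Triadic: equally spaced at 120° intervals
H1 = 49°
H2 = (49 + 120) mod 360 = 169°
H3 = (49 + 240) mod 360 = 289°
Triadic = 49°, 169°, 289°


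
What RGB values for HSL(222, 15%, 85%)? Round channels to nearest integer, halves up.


H=222°, S=0.15, L=0.85
C = (1-|2L-1|)×S = (1-|0.70|)×0.15 = 0.045
H' = H/60 = 222/60 ≈ 3.7000; X = C×(1-|H' mod 2 - 1|) = 0.0135
m = L - C/2 = 0.85 - 0.0225 = 0.8275
Sector ⌊H'⌋ = 3 → (R',G',B') = (0.0, 0.0135, 0.045)
RGB = ((R'+m)×255, (G'+m)×255, (B'+m)×255) = (211.0125, 214.455, 222.4875)
Round half up → RGB(211, 214, 222)


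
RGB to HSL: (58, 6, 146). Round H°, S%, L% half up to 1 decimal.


Normalize: R'=58/255≈0.2275, G'=6/255≈0.0235, B'=146/255≈0.5725
Max=146/255, Min=6/255, Δ=Max-Min=140/255
L = (Max+Min)/2 = (146+6)/510 = 152/510 = 0.29803… → L = 29.8%
L ≤ 0.5 → S = Δ/(Max+Min) = 140/(146+6) = 140/152 = 0.92105… → S = 92.1%
(the 1/255 factors cancel in S and H, so raw channel differences can be used)
Max is B' → H = 60 × ((R-G)/Δ + 4) = 60 × ((58-6)/140 + 4)
  52/140 + 4 = 0.3714… + 4 = 4.3714…
  H = 60 × 4.3714… = 262.285…° → H = 262.3°
= HSL(262.3°, 92.1%, 29.8%)


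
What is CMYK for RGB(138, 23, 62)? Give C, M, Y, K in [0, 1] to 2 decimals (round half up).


R'=138/255≈0.5412, G'=23/255≈0.0902, B'=62/255≈0.2431
K = 1 - max(R',G',B') = 1 - 138/255 = 117/255 = 0.45882… → 0.46
(1-R'-K)/(1-K) simplifies to (max-R)/max with max = 138:
C = (138-138)/138 = 0/138 = 0 → 0.00
M = (138-23)/138 = 115/138 = 0.83333… → 0.83
Y = (138-62)/138 = 76/138 = 0.55072… → 0.55
= CMYK(0.00, 0.83, 0.55, 0.46)


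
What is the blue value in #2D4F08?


Color: #2D4F08
R = 2D = 45
G = 4F = 79
B = 08 = 8
Blue = 8


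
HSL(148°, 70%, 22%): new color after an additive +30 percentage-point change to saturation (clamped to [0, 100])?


Original S = 70%
Adjustment = +30 percentage points
New S = 70 + (30) = 100
Clamp to [0, 100] → 100
= HSL(148°, 100%, 22%)


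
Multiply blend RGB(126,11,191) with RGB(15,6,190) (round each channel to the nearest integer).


Multiply: C = A×B/255, rounded to nearest integer
R: 126×15/255 = 1890/255 ≈ 7.412 → 7
G: 11×6/255 = 66/255 ≈ 0.259 → 0
B: 191×190/255 = 36290/255 ≈ 142.314 → 142
= RGB(7, 0, 142)


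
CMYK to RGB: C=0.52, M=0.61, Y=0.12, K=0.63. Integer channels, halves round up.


R = 255 × (1-C) × (1-K) = 255 × 0.48 × 0.37 = 45.288 → 45
G = 255 × (1-M) × (1-K) = 255 × 0.39 × 0.37 = 36.7965 → 37
B = 255 × (1-Y) × (1-K) = 255 × 0.88 × 0.37 = 83.028 → 83
= RGB(45, 37, 83)


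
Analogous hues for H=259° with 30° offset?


Base hue: 259°
Left analog: (259 - 30) mod 360 = 229°
Right analog: (259 + 30) mod 360 = 289°
Analogous hues = 229° and 289°


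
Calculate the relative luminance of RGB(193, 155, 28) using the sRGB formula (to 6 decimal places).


Linearize each channel (sRGB transfer function): c = v/255; c_lin = c/12.92 if c ≤ 0.04045, else ((c+0.055)/1.055)^2.4
  R: 193/255 ≈ 0.756863 > 0.04045 → ((0.756863+0.055)/1.055)^2.4 ≈ 0.533276
  G: 155/255 ≈ 0.607843 > 0.04045 → ((0.607843+0.055)/1.055)^2.4 ≈ 0.327778
  B: 28/255 ≈ 0.109804 > 0.04045 → ((0.109804+0.055)/1.055)^2.4 ≈ 0.011612
R_lin = 0.533276, G_lin = 0.327778, B_lin = 0.011612
L = 0.2126×R + 0.7152×G + 0.0722×B
L = 0.2126×0.533276 + 0.7152×0.327778 + 0.0722×0.011612
L ≈ 0.348640


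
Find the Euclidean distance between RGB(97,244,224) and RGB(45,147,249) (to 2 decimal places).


d = √[(R₁-R₂)² + (G₁-G₂)² + (B₁-B₂)²]
d = √[(97-45)² + (244-147)² + (224-249)²]
d = √[2704 + 9409 + 625]
d = √12738
d ≈ 112.86


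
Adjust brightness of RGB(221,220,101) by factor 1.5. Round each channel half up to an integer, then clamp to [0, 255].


Multiply each channel by 1.5, round half up, clamp to [0, 255]
R: 221×1.5 = 331.5 → round → 332 → clamp → 255
G: 220×1.5 = 330 → clamp → 255
B: 101×1.5 = 151.5 → round → 152
= RGB(255, 255, 152)


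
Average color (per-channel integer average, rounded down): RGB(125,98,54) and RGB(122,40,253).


Midpoint: each channel = ⌊(C₁+C₂)/2⌋
R: ⌊(125+122)/2⌋ = 123
G: ⌊(98+40)/2⌋ = 69
B: ⌊(54+253)/2⌋ = 153
= RGB(123, 69, 153)


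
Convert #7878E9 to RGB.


78 → 120 (R)
78 → 120 (G)
E9 → 233 (B)
= RGB(120, 120, 233)


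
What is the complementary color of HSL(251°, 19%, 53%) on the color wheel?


Complement = opposite side of color wheel = hue + 180°
H' = (251 + 180) mod 360 = 71°
S and L unchanged.
= HSL(71°, 19%, 53%)


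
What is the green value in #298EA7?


Color: #298EA7
R = 29 = 41
G = 8E = 142
B = A7 = 167
Green = 142


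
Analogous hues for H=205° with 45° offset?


Base hue: 205°
Left analog: (205 - 45) mod 360 = 160°
Right analog: (205 + 45) mod 360 = 250°
Analogous hues = 160° and 250°


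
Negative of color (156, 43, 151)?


Invert: (255-R, 255-G, 255-B)
R: 255-156 = 99
G: 255-43 = 212
B: 255-151 = 104
= RGB(99, 212, 104)


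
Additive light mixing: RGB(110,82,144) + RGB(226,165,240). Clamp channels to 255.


Additive: each channel = min(255, C₁+C₂)
R: 110+226 = 336 → 255
G: 82+165 = 247 → 247
B: 144+240 = 384 → 255
= RGB(255, 247, 255)


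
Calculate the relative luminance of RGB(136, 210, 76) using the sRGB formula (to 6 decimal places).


Linearize each channel (sRGB transfer function): c = v/255; c_lin = c/12.92 if c ≤ 0.04045, else ((c+0.055)/1.055)^2.4
  R: 136/255 ≈ 0.533333 > 0.04045 → ((0.533333+0.055)/1.055)^2.4 ≈ 0.246201
  G: 210/255 ≈ 0.823529 > 0.04045 → ((0.823529+0.055)/1.055)^2.4 ≈ 0.644480
  B: 76/255 ≈ 0.298039 > 0.04045 → ((0.298039+0.055)/1.055)^2.4 ≈ 0.072272
R_lin = 0.246201, G_lin = 0.644480, B_lin = 0.072272
L = 0.2126×R + 0.7152×G + 0.0722×B
L = 0.2126×0.246201 + 0.7152×0.644480 + 0.0722×0.072272
L ≈ 0.518492


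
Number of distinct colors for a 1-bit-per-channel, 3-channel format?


Total bits = 1 bits/channel × 3 channels = 3 bits
Distinct colors = 2^3
= 8 colors


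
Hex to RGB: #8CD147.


8C → 140 (R)
D1 → 209 (G)
47 → 71 (B)
= RGB(140, 209, 71)


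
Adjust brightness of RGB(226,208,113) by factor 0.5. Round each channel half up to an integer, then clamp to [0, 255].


Multiply each channel by 0.5, round half up, clamp to [0, 255]
R: 226×0.5 = 113
G: 208×0.5 = 104
B: 113×0.5 = 56.5 → round → 57
= RGB(113, 104, 57)


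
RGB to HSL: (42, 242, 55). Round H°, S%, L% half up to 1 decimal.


Normalize: R'=42/255≈0.1647, G'=242/255≈0.9490, B'=55/255≈0.2157
Max=242/255, Min=42/255, Δ=Max-Min=200/255
L = (Max+Min)/2 = (242+42)/510 = 284/510 = 0.55686… → L = 55.7%
L > 0.5 → S = Δ/(2-Max-Min) = 200/(510-242-42) = 200/226 = 0.88495… → S = 88.5%
(the 1/255 factors cancel in S and H, so raw channel differences can be used)
Max is G' → H = 60 × ((B-R)/Δ + 2) = 60 × ((55-42)/200 + 2)
  13/200 + 2 = 0.065 + 2 = 2.065
  H = 60 × 2.065 = 123.9° → H = 123.9°
= HSL(123.9°, 88.5%, 55.7%)


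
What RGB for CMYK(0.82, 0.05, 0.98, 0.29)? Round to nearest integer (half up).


R = 255 × (1-C) × (1-K) = 255 × 0.18 × 0.71 = 32.589 → 33
G = 255 × (1-M) × (1-K) = 255 × 0.95 × 0.71 = 171.9975 → 172
B = 255 × (1-Y) × (1-K) = 255 × 0.02 × 0.71 = 3.621 → 4
= RGB(33, 172, 4)


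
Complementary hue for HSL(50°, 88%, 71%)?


Complement = opposite side of color wheel = hue + 180°
H' = (50 + 180) mod 360 = 230°
S and L unchanged.
= HSL(230°, 88%, 71%)


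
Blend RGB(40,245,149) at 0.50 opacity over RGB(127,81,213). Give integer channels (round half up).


C = α×F + (1-α)×B, with 1-α = 0.50
R: 0.50×40 + 0.50×127 = 20.00 + 63.50 = 83.50 → 84
G: 0.50×245 + 0.50×81 = 122.50 + 40.50 = 163.00 → 163
B: 0.50×149 + 0.50×213 = 74.50 + 106.50 = 181.00 → 181
= RGB(84, 163, 181)


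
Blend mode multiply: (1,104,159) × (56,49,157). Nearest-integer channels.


Multiply: C = A×B/255, rounded to nearest integer
R: 1×56/255 = 56/255 ≈ 0.220 → 0
G: 104×49/255 = 5096/255 ≈ 19.984 → 20
B: 159×157/255 = 24963/255 ≈ 97.894 → 98
= RGB(0, 20, 98)


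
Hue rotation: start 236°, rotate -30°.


New hue = (H + rotation) mod 360
New hue = (236 -30) mod 360
= 206 mod 360
= 206°


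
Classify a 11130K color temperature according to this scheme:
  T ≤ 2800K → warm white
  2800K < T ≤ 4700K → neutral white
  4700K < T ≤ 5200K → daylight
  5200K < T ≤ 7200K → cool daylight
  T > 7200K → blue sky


Temperature: 11130K
11130K > 7200K → blue sky
Classification: blue sky


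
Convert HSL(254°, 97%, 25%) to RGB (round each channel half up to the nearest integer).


H=254°, S=0.97, L=0.25
C = (1-|2L-1|)×S = (1-|-0.50|)×0.97 = 0.485
H' = H/60 = 254/60 ≈ 4.2333; X = C×(1-|H' mod 2 - 1|) ≈ 0.1132
m = L - C/2 = 0.25 - 0.2425 = 0.0075
Sector ⌊H'⌋ = 4 → (R',G',B') = (≈0.1132, 0.0, 0.485)
RGB = ((R'+m)×255, (G'+m)×255, (B'+m)×255) = (30.77, 1.9125, 125.5875)
Round half up → RGB(31, 2, 126)


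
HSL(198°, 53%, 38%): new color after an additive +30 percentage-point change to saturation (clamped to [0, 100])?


Original S = 53%
Adjustment = +30 percentage points
New S = 53 + (30) = 83
Clamp to [0, 100] → 83
= HSL(198°, 83%, 38%)


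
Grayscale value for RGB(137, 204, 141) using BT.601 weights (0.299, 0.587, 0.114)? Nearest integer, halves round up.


Gray = 0.299×R + 0.587×G + 0.114×B
Gray = 0.299×137 + 0.587×204 + 0.114×141
Gray = 40.963 + 119.748 + 16.074
Gray = 176.785 → round half up → 177
Gray = 177


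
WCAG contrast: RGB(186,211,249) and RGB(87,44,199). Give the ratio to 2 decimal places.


Linearize each sRGB channel c=v/255: c/12.92 if c ≤ 0.04045 else ((c+0.055)/1.055)^2.4
L = 0.2126×R_lin + 0.7152×G_lin + 0.0722×B_lin
Color 1 (186,211,249):
  R=186: 186/255≈0.7294 > 0.04045 → ((0.7294+0.055)/1.055)^2.4 ≈ 0.49102
  G=211: 211/255≈0.8275 > 0.04045 → ((0.8275+0.055)/1.055)^2.4 ≈ 0.65141
  B=249: 249/255≈0.9765 > 0.04045 → ((0.9765+0.055)/1.055)^2.4 ≈ 0.94731
  L1 = 0.2126×0.49102 + 0.7152×0.65141 + 0.0722×0.94731 ≈ 0.63867
Color 2 (87,44,199):
  R=87: 87/255≈0.3412 > 0.04045 → ((0.3412+0.055)/1.055)^2.4 ≈ 0.09531
  G=44: 44/255≈0.1725 > 0.04045 → ((0.1725+0.055)/1.055)^2.4 ≈ 0.02519
  B=199: 199/255≈0.7804 > 0.04045 → ((0.7804+0.055)/1.055)^2.4 ≈ 0.57112
  L2 = 0.2126×0.09531 + 0.7152×0.02519 + 0.0722×0.57112 ≈ 0.07951
Lighter = 0.63867, Darker = 0.07951
Ratio = (L_lighter + 0.05) / (L_darker + 0.05)
Ratio = (0.63867 + 0.05) / (0.07951 + 0.05) = 0.68867 / 0.12951 ≈ 5.3175
Ratio ≈ 5.32:1


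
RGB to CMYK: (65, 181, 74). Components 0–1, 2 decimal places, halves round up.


R'=65/255≈0.2549, G'=181/255≈0.7098, B'=74/255≈0.2902
K = 1 - max(R',G',B') = 1 - 181/255 = 74/255 = 0.29019… → 0.29
(1-R'-K)/(1-K) simplifies to (max-R)/max with max = 181:
C = (181-65)/181 = 116/181 = 0.64088… → 0.64
M = (181-181)/181 = 0/181 = 0 → 0.00
Y = (181-74)/181 = 107/181 = 0.59116… → 0.59
= CMYK(0.64, 0.00, 0.59, 0.29)


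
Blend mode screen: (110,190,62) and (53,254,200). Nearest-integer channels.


Screen: C = 255 - (255-A)×(255-B)/255, rounded to nearest integer
R: 255 - (255-110)×(255-53)/255 = 255 - 29290/255 ≈ 255 - 114.863 = 140.137 → 140
G: 255 - (255-190)×(255-254)/255 = 255 - 65/255 ≈ 255 - 0.255 = 254.745 → 255
B: 255 - (255-62)×(255-200)/255 = 255 - 10615/255 ≈ 255 - 41.627 = 213.373 → 213
= RGB(140, 255, 213)


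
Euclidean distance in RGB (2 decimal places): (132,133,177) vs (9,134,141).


d = √[(R₁-R₂)² + (G₁-G₂)² + (B₁-B₂)²]
d = √[(132-9)² + (133-134)² + (177-141)²]
d = √[15129 + 1 + 1296]
d = √16426
d ≈ 128.16


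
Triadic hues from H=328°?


Triadic: equally spaced at 120° intervals
H1 = 328°
H2 = (328 + 120) mod 360 = 88°
H3 = (328 + 240) mod 360 = 208°
Triadic = 328°, 88°, 208°


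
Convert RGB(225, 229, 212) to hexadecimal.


R = 225 → E1 (hex)
G = 229 → E5 (hex)
B = 212 → D4 (hex)
Hex = #E1E5D4


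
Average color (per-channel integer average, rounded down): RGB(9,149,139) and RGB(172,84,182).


Midpoint: each channel = ⌊(C₁+C₂)/2⌋
R: ⌊(9+172)/2⌋ = 90
G: ⌊(149+84)/2⌋ = 116
B: ⌊(139+182)/2⌋ = 160
= RGB(90, 116, 160)


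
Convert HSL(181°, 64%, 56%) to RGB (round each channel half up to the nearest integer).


H=181°, S=0.64, L=0.56
C = (1-|2L-1|)×S = (1-|0.12|)×0.64 = 0.5632
H' = H/60 = 181/60 ≈ 3.0167; X = C×(1-|H' mod 2 - 1|) ≈ 0.5538
m = L - C/2 = 0.56 - 0.2816 = 0.2784
Sector ⌊H'⌋ = 3 → (R',G',B') = (0.0, ≈0.5538, 0.5632)
RGB = ((R'+m)×255, (G'+m)×255, (B'+m)×255) = (70.992, 212.2144, 214.608)
Round half up → RGB(71, 212, 215)


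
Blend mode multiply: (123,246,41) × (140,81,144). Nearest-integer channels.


Multiply: C = A×B/255, rounded to nearest integer
R: 123×140/255 = 17220/255 ≈ 67.529 → 68
G: 246×81/255 = 19926/255 ≈ 78.141 → 78
B: 41×144/255 = 5904/255 ≈ 23.153 → 23
= RGB(68, 78, 23)


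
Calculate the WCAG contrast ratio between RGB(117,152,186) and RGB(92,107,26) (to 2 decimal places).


Linearize each sRGB channel c=v/255: c/12.92 if c ≤ 0.04045 else ((c+0.055)/1.055)^2.4
L = 0.2126×R_lin + 0.7152×G_lin + 0.0722×B_lin
Color 1 (117,152,186):
  R=117: 117/255≈0.4588 > 0.04045 → ((0.4588+0.055)/1.055)^2.4 ≈ 0.17789
  G=152: 152/255≈0.5961 > 0.04045 → ((0.5961+0.055)/1.055)^2.4 ≈ 0.31399
  B=186: 186/255≈0.7294 > 0.04045 → ((0.7294+0.055)/1.055)^2.4 ≈ 0.49102
  L1 = 0.2126×0.17789 + 0.7152×0.31399 + 0.0722×0.49102 ≈ 0.29784
Color 2 (92,107,26):
  R=92: 92/255≈0.3608 > 0.04045 → ((0.3608+0.055)/1.055)^2.4 ≈ 0.10702
  G=107: 107/255≈0.4196 > 0.04045 → ((0.4196+0.055)/1.055)^2.4 ≈ 0.14703
  B=26: 26/255≈0.1020 > 0.04045 → ((0.1020+0.055)/1.055)^2.4 ≈ 0.01033
  L2 = 0.2126×0.10702 + 0.7152×0.14703 + 0.0722×0.01033 ≈ 0.12865
Lighter = 0.29784, Darker = 0.12865
Ratio = (L_lighter + 0.05) / (L_darker + 0.05)
Ratio = (0.29784 + 0.05) / (0.12865 + 0.05) = 0.34784 / 0.17865 ≈ 1.9470
Ratio ≈ 1.95:1


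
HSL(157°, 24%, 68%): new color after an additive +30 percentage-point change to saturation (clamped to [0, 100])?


Original S = 24%
Adjustment = +30 percentage points
New S = 24 + (30) = 54
Clamp to [0, 100] → 54
= HSL(157°, 54%, 68%)


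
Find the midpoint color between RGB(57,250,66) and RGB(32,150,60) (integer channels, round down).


Midpoint: each channel = ⌊(C₁+C₂)/2⌋
R: ⌊(57+32)/2⌋ = 44
G: ⌊(250+150)/2⌋ = 200
B: ⌊(66+60)/2⌋ = 63
= RGB(44, 200, 63)


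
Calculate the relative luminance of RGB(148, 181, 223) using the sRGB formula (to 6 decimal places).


Linearize each channel (sRGB transfer function): c = v/255; c_lin = c/12.92 if c ≤ 0.04045, else ((c+0.055)/1.055)^2.4
  R: 148/255 ≈ 0.580392 > 0.04045 → ((0.580392+0.055)/1.055)^2.4 ≈ 0.296138
  G: 181/255 ≈ 0.709804 > 0.04045 → ((0.709804+0.055)/1.055)^2.4 ≈ 0.462077
  B: 223/255 ≈ 0.874510 > 0.04045 → ((0.874510+0.055)/1.055)^2.4 ≈ 0.737910
R_lin = 0.296138, G_lin = 0.462077, B_lin = 0.737910
L = 0.2126×R + 0.7152×G + 0.0722×B
L = 0.2126×0.296138 + 0.7152×0.462077 + 0.0722×0.737910
L ≈ 0.446714


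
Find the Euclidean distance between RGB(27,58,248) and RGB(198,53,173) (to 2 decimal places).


d = √[(R₁-R₂)² + (G₁-G₂)² + (B₁-B₂)²]
d = √[(27-198)² + (58-53)² + (248-173)²]
d = √[29241 + 25 + 5625]
d = √34891
d ≈ 186.79


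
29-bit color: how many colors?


Colors = 2^bits = 2^29
= 536,870,912 colors


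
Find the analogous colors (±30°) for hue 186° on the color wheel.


Base hue: 186°
Left analog: (186 - 30) mod 360 = 156°
Right analog: (186 + 30) mod 360 = 216°
Analogous hues = 156° and 216°


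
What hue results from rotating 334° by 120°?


New hue = (H + rotation) mod 360
New hue = (334 + 120) mod 360
= 454 mod 360
= 94°


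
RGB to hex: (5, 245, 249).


R = 5 → 05 (hex)
G = 245 → F5 (hex)
B = 249 → F9 (hex)
Hex = #05F5F9


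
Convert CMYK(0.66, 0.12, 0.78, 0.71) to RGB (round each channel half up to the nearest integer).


R = 255 × (1-C) × (1-K) = 255 × 0.34 × 0.29 = 25.143 → 25
G = 255 × (1-M) × (1-K) = 255 × 0.88 × 0.29 = 65.076 → 65
B = 255 × (1-Y) × (1-K) = 255 × 0.22 × 0.29 = 16.269 → 16
= RGB(25, 65, 16)


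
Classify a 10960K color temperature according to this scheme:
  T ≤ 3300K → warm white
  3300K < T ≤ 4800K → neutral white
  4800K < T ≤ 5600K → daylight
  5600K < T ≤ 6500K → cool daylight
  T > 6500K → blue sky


Temperature: 10960K
10960K > 6500K → blue sky
Classification: blue sky


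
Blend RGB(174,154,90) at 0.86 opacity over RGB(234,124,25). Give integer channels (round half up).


C = α×F + (1-α)×B, with 1-α = 0.14
R: 0.86×174 + 0.14×234 = 149.64 + 32.76 = 182.40 → 182
G: 0.86×154 + 0.14×124 = 132.44 + 17.36 = 149.80 → 150
B: 0.86×90 + 0.14×25 = 77.40 + 3.50 = 80.90 → 81
= RGB(182, 150, 81)


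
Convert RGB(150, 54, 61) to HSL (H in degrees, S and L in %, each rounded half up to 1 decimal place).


Normalize: R'=150/255≈0.5882, G'=54/255≈0.2118, B'=61/255≈0.2392
Max=150/255, Min=54/255, Δ=Max-Min=96/255
L = (Max+Min)/2 = (150+54)/510 = 204/510 = 0.4 → L = 40.0%
L ≤ 0.5 → S = Δ/(Max+Min) = 96/(150+54) = 96/204 = 0.47058… → S = 47.1%
(the 1/255 factors cancel in S and H, so raw channel differences can be used)
Max is R' → H = 60 × (((G-B)/Δ) mod 6) = 60 × (((54-61)/96) mod 6)
  (-7)/96 = -0.0729…; negative, so add 6 → 5.9270…
  H = 60 × 5.9270… = 355.625° → H = 355.6°
= HSL(355.6°, 47.1%, 40.0%)


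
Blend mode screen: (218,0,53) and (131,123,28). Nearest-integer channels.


Screen: C = 255 - (255-A)×(255-B)/255, rounded to nearest integer
R: 255 - (255-218)×(255-131)/255 = 255 - 4588/255 ≈ 255 - 17.992 = 237.008 → 237
G: 255 - (255-0)×(255-123)/255 = 255 - 33660/255 ≈ 255 - 132.000 = 123.000 → 123
B: 255 - (255-53)×(255-28)/255 = 255 - 45854/255 ≈ 255 - 179.820 = 75.180 → 75
= RGB(237, 123, 75)


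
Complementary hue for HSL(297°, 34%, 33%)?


Complement = opposite side of color wheel = hue + 180°
H' = (297 + 180) mod 360 = 117°
S and L unchanged.
= HSL(117°, 34%, 33%)


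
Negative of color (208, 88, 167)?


Invert: (255-R, 255-G, 255-B)
R: 255-208 = 47
G: 255-88 = 167
B: 255-167 = 88
= RGB(47, 167, 88)


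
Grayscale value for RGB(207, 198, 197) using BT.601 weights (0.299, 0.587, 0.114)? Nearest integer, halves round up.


Gray = 0.299×R + 0.587×G + 0.114×B
Gray = 0.299×207 + 0.587×198 + 0.114×197
Gray = 61.893 + 116.226 + 22.458
Gray = 200.577 → round half up → 201
Gray = 201


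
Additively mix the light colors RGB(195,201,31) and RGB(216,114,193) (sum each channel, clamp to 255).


Additive: each channel = min(255, C₁+C₂)
R: 195+216 = 411 → 255
G: 201+114 = 315 → 255
B: 31+193 = 224 → 224
= RGB(255, 255, 224)


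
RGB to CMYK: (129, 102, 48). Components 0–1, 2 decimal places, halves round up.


R'=129/255≈0.5059, G'=102/255≈0.4000, B'=48/255≈0.1882
K = 1 - max(R',G',B') = 1 - 129/255 = 126/255 = 0.49411… → 0.49
(1-R'-K)/(1-K) simplifies to (max-R)/max with max = 129:
C = (129-129)/129 = 0/129 = 0 → 0.00
M = (129-102)/129 = 27/129 = 0.20930… → 0.21
Y = (129-48)/129 = 81/129 = 0.62790… → 0.63
= CMYK(0.00, 0.21, 0.63, 0.49)


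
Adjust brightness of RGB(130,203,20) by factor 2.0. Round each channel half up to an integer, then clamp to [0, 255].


Multiply each channel by 2.0, round half up, clamp to [0, 255]
R: 130×2.0 = 260 → clamp → 255
G: 203×2.0 = 406 → clamp → 255
B: 20×2.0 = 40
= RGB(255, 255, 40)


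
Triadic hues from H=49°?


Triadic: equally spaced at 120° intervals
H1 = 49°
H2 = (49 + 120) mod 360 = 169°
H3 = (49 + 240) mod 360 = 289°
Triadic = 49°, 169°, 289°


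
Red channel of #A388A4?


Color: #A388A4
R = A3 = 163
G = 88 = 136
B = A4 = 164
Red = 163


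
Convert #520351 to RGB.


52 → 82 (R)
03 → 3 (G)
51 → 81 (B)
= RGB(82, 3, 81)


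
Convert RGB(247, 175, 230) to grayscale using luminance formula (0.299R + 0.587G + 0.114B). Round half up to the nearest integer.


Gray = 0.299×R + 0.587×G + 0.114×B
Gray = 0.299×247 + 0.587×175 + 0.114×230
Gray = 73.853 + 102.725 + 26.220
Gray = 202.798 → round half up → 203
Gray = 203


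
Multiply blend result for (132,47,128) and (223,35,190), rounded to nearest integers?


Multiply: C = A×B/255, rounded to nearest integer
R: 132×223/255 = 29436/255 ≈ 115.435 → 115
G: 47×35/255 = 1645/255 ≈ 6.451 → 6
B: 128×190/255 = 24320/255 ≈ 95.373 → 95
= RGB(115, 6, 95)


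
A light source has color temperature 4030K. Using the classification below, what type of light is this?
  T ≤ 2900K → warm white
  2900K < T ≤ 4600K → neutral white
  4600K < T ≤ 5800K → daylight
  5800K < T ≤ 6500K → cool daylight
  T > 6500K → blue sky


Temperature: 4030K
2900K < 4030K ≤ 4600K → neutral white
Classification: neutral white


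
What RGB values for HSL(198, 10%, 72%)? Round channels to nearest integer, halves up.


H=198°, S=0.10, L=0.72
C = (1-|2L-1|)×S = (1-|0.44|)×0.10 = 0.056
H' = H/60 = 198/60 ≈ 3.3000; X = C×(1-|H' mod 2 - 1|) = 0.0392
m = L - C/2 = 0.72 - 0.028 = 0.692
Sector ⌊H'⌋ = 3 → (R',G',B') = (0.0, 0.0392, 0.056)
RGB = ((R'+m)×255, (G'+m)×255, (B'+m)×255) = (176.46, 186.456, 190.74)
Round half up → RGB(176, 186, 191)


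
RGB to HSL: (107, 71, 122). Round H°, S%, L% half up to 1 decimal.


Normalize: R'=107/255≈0.4196, G'=71/255≈0.2784, B'=122/255≈0.4784
Max=122/255, Min=71/255, Δ=Max-Min=51/255
L = (Max+Min)/2 = (122+71)/510 = 193/510 = 0.37843… → L = 37.8%
L ≤ 0.5 → S = Δ/(Max+Min) = 51/(122+71) = 51/193 = 0.26424… → S = 26.4%
(the 1/255 factors cancel in S and H, so raw channel differences can be used)
Max is B' → H = 60 × ((R-G)/Δ + 4) = 60 × ((107-71)/51 + 4)
  36/51 + 4 = 0.7058… + 4 = 4.7058…
  H = 60 × 4.7058… = 282.352…° → H = 282.4°
= HSL(282.4°, 26.4%, 37.8%)


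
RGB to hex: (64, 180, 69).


R = 64 → 40 (hex)
G = 180 → B4 (hex)
B = 69 → 45 (hex)
Hex = #40B445


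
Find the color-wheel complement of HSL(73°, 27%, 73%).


Complement = opposite side of color wheel = hue + 180°
H' = (73 + 180) mod 360 = 253°
S and L unchanged.
= HSL(253°, 27%, 73%)


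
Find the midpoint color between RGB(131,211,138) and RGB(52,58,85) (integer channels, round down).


Midpoint: each channel = ⌊(C₁+C₂)/2⌋
R: ⌊(131+52)/2⌋ = 91
G: ⌊(211+58)/2⌋ = 134
B: ⌊(138+85)/2⌋ = 111
= RGB(91, 134, 111)


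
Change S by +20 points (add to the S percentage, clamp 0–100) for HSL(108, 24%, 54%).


Original S = 24%
Adjustment = +20 percentage points
New S = 24 + (20) = 44
Clamp to [0, 100] → 44
= HSL(108°, 44%, 54%)


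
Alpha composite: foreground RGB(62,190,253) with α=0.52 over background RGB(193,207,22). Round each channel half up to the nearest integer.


C = α×F + (1-α)×B, with 1-α = 0.48
R: 0.52×62 + 0.48×193 = 32.24 + 92.64 = 124.88 → 125
G: 0.52×190 + 0.48×207 = 98.80 + 99.36 = 198.16 → 198
B: 0.52×253 + 0.48×22 = 131.56 + 10.56 = 142.12 → 142
= RGB(125, 198, 142)


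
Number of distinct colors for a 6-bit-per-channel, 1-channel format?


Total bits = 6 bits/channel × 1 channels = 6 bits
Distinct colors = 2^6
= 64 colors


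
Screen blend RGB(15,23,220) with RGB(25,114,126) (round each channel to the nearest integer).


Screen: C = 255 - (255-A)×(255-B)/255, rounded to nearest integer
R: 255 - (255-15)×(255-25)/255 = 255 - 55200/255 ≈ 255 - 216.471 = 38.529 → 39
G: 255 - (255-23)×(255-114)/255 = 255 - 32712/255 ≈ 255 - 128.282 = 126.718 → 127
B: 255 - (255-220)×(255-126)/255 = 255 - 4515/255 ≈ 255 - 17.706 = 237.294 → 237
= RGB(39, 127, 237)


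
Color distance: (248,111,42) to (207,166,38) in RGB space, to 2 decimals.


d = √[(R₁-R₂)² + (G₁-G₂)² + (B₁-B₂)²]
d = √[(248-207)² + (111-166)² + (42-38)²]
d = √[1681 + 3025 + 16]
d = √4722
d ≈ 68.72


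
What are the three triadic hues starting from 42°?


Triadic: equally spaced at 120° intervals
H1 = 42°
H2 = (42 + 120) mod 360 = 162°
H3 = (42 + 240) mod 360 = 282°
Triadic = 42°, 162°, 282°


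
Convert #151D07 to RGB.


15 → 21 (R)
1D → 29 (G)
07 → 7 (B)
= RGB(21, 29, 7)


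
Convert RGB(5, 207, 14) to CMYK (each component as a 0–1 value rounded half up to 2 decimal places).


R'=5/255≈0.0196, G'=207/255≈0.8118, B'=14/255≈0.0549
K = 1 - max(R',G',B') = 1 - 207/255 = 48/255 = 0.18823… → 0.19
(1-R'-K)/(1-K) simplifies to (max-R)/max with max = 207:
C = (207-5)/207 = 202/207 = 0.97584… → 0.98
M = (207-207)/207 = 0/207 = 0 → 0.00
Y = (207-14)/207 = 193/207 = 0.93236… → 0.93
= CMYK(0.98, 0.00, 0.93, 0.19)


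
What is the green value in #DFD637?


Color: #DFD637
R = DF = 223
G = D6 = 214
B = 37 = 55
Green = 214


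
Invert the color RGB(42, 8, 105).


Invert: (255-R, 255-G, 255-B)
R: 255-42 = 213
G: 255-8 = 247
B: 255-105 = 150
= RGB(213, 247, 150)


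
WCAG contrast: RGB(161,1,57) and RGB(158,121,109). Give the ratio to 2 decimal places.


Linearize each sRGB channel c=v/255: c/12.92 if c ≤ 0.04045 else ((c+0.055)/1.055)^2.4
L = 0.2126×R_lin + 0.7152×G_lin + 0.0722×B_lin
Color 1 (161,1,57):
  R=161: 161/255≈0.6314 > 0.04045 → ((0.6314+0.055)/1.055)^2.4 ≈ 0.35640
  G=1: 1/255≈0.0039 ≤ 0.04045 → 0.0039/12.92 ≈ 0.00030
  B=57: 57/255≈0.2235 > 0.04045 → ((0.2235+0.055)/1.055)^2.4 ≈ 0.04092
  L1 = 0.2126×0.35640 + 0.7152×0.00030 + 0.0722×0.04092 ≈ 0.07894
Color 2 (158,121,109):
  R=158: 158/255≈0.6196 > 0.04045 → ((0.6196+0.055)/1.055)^2.4 ≈ 0.34191
  G=121: 121/255≈0.4745 > 0.04045 → ((0.4745+0.055)/1.055)^2.4 ≈ 0.19120
  B=109: 109/255≈0.4275 > 0.04045 → ((0.4275+0.055)/1.055)^2.4 ≈ 0.15293
  L2 = 0.2126×0.34191 + 0.7152×0.19120 + 0.0722×0.15293 ≈ 0.22048
Lighter = 0.22048, Darker = 0.07894
Ratio = (L_lighter + 0.05) / (L_darker + 0.05)
Ratio = (0.22048 + 0.05) / (0.07894 + 0.05) = 0.27048 / 0.12894 ≈ 2.0977
Ratio ≈ 2.10:1


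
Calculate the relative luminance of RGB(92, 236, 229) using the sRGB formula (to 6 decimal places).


Linearize each channel (sRGB transfer function): c = v/255; c_lin = c/12.92 if c ≤ 0.04045, else ((c+0.055)/1.055)^2.4
  R: 92/255 ≈ 0.360784 > 0.04045 → ((0.360784+0.055)/1.055)^2.4 ≈ 0.107023
  G: 236/255 ≈ 0.925490 > 0.04045 → ((0.925490+0.055)/1.055)^2.4 ≈ 0.838799
  B: 229/255 ≈ 0.898039 > 0.04045 → ((0.898039+0.055)/1.055)^2.4 ≈ 0.783538
R_lin = 0.107023, G_lin = 0.838799, B_lin = 0.783538
L = 0.2126×R + 0.7152×G + 0.0722×B
L = 0.2126×0.107023 + 0.7152×0.838799 + 0.0722×0.783538
L ≈ 0.679234


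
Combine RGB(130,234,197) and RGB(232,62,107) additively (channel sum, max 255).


Additive: each channel = min(255, C₁+C₂)
R: 130+232 = 362 → 255
G: 234+62 = 296 → 255
B: 197+107 = 304 → 255
= RGB(255, 255, 255)


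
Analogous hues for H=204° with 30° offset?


Base hue: 204°
Left analog: (204 - 30) mod 360 = 174°
Right analog: (204 + 30) mod 360 = 234°
Analogous hues = 174° and 234°


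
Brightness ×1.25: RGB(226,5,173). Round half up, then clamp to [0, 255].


Multiply each channel by 1.25, round half up, clamp to [0, 255]
R: 226×1.25 = 282.5 → round → 283 → clamp → 255
G: 5×1.25 = 6.25 → round → 6
B: 173×1.25 = 216.25 → round → 216
= RGB(255, 6, 216)


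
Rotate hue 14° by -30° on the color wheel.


New hue = (H + rotation) mod 360
New hue = (14 -30) mod 360
= -16 mod 360
= 344°


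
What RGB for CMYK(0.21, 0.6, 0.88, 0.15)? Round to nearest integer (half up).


R = 255 × (1-C) × (1-K) = 255 × 0.79 × 0.85 = 171.2325 → 171
G = 255 × (1-M) × (1-K) = 255 × 0.40 × 0.85 = 86.7 → 87
B = 255 × (1-Y) × (1-K) = 255 × 0.12 × 0.85 = 26.01 → 26
= RGB(171, 87, 26)


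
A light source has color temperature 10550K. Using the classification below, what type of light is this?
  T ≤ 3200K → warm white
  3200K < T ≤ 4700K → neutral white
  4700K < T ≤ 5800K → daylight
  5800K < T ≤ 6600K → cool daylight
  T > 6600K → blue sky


Temperature: 10550K
10550K > 6600K → blue sky
Classification: blue sky


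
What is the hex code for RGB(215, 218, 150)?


R = 215 → D7 (hex)
G = 218 → DA (hex)
B = 150 → 96 (hex)
Hex = #D7DA96


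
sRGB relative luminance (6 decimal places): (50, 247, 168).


Linearize each channel (sRGB transfer function): c = v/255; c_lin = c/12.92 if c ≤ 0.04045, else ((c+0.055)/1.055)^2.4
  R: 50/255 ≈ 0.196078 > 0.04045 → ((0.196078+0.055)/1.055)^2.4 ≈ 0.031896
  G: 247/255 ≈ 0.968627 > 0.04045 → ((0.968627+0.055)/1.055)^2.4 ≈ 0.930111
  B: 168/255 ≈ 0.658824 > 0.04045 → ((0.658824+0.055)/1.055)^2.4 ≈ 0.391572
R_lin = 0.031896, G_lin = 0.930111, B_lin = 0.391572
L = 0.2126×R + 0.7152×G + 0.0722×B
L = 0.2126×0.031896 + 0.7152×0.930111 + 0.0722×0.391572
L ≈ 0.700268


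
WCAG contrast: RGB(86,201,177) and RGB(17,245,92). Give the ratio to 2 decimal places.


Linearize each sRGB channel c=v/255: c/12.92 if c ≤ 0.04045 else ((c+0.055)/1.055)^2.4
L = 0.2126×R_lin + 0.7152×G_lin + 0.0722×B_lin
Color 1 (86,201,177):
  R=86: 86/255≈0.3373 > 0.04045 → ((0.3373+0.055)/1.055)^2.4 ≈ 0.09306
  G=201: 201/255≈0.7882 > 0.04045 → ((0.7882+0.055)/1.055)^2.4 ≈ 0.58408
  B=177: 177/255≈0.6941 > 0.04045 → ((0.6941+0.055)/1.055)^2.4 ≈ 0.43966
  L1 = 0.2126×0.09306 + 0.7152×0.58408 + 0.0722×0.43966 ≈ 0.46926
Color 2 (17,245,92):
  R=17: 17/255≈0.0667 > 0.04045 → ((0.0667+0.055)/1.055)^2.4 ≈ 0.00561
  G=245: 245/255≈0.9608 > 0.04045 → ((0.9608+0.055)/1.055)^2.4 ≈ 0.91310
  B=92: 92/255≈0.3608 > 0.04045 → ((0.3608+0.055)/1.055)^2.4 ≈ 0.10702
  L2 = 0.2126×0.00561 + 0.7152×0.91310 + 0.0722×0.10702 ≈ 0.66197
Lighter = 0.66197, Darker = 0.46926
Ratio = (L_lighter + 0.05) / (L_darker + 0.05)
Ratio = (0.66197 + 0.05) / (0.46926 + 0.05) = 0.71197 / 0.51926 ≈ 1.3711
Ratio ≈ 1.37:1


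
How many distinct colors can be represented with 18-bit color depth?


Colors = 2^bits = 2^18
= 262,144 colors


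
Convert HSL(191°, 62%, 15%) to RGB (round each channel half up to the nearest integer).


H=191°, S=0.62, L=0.15
C = (1-|2L-1|)×S = (1-|-0.70|)×0.62 = 0.186
H' = H/60 = 191/60 ≈ 3.1833; X = C×(1-|H' mod 2 - 1|) = 0.1519
m = L - C/2 = 0.15 - 0.093 = 0.057
Sector ⌊H'⌋ = 3 → (R',G',B') = (0.0, 0.1519, 0.186)
RGB = ((R'+m)×255, (G'+m)×255, (B'+m)×255) = (14.535, 53.2695, 61.965)
Round half up → RGB(15, 53, 62)


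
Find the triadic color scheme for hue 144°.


Triadic: equally spaced at 120° intervals
H1 = 144°
H2 = (144 + 120) mod 360 = 264°
H3 = (144 + 240) mod 360 = 24°
Triadic = 144°, 264°, 24°


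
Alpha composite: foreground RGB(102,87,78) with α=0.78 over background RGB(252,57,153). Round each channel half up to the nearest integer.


C = α×F + (1-α)×B, with 1-α = 0.22
R: 0.78×102 + 0.22×252 = 79.56 + 55.44 = 135.00 → 135
G: 0.78×87 + 0.22×57 = 67.86 + 12.54 = 80.40 → 80
B: 0.78×78 + 0.22×153 = 60.84 + 33.66 = 94.50 → 95
= RGB(135, 80, 95)


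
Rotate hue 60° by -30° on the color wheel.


New hue = (H + rotation) mod 360
New hue = (60 -30) mod 360
= 30 mod 360
= 30°


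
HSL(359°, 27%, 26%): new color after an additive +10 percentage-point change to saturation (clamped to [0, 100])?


Original S = 27%
Adjustment = +10 percentage points
New S = 27 + (10) = 37
Clamp to [0, 100] → 37
= HSL(359°, 37%, 26%)


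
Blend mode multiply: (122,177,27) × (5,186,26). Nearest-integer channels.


Multiply: C = A×B/255, rounded to nearest integer
R: 122×5/255 = 610/255 ≈ 2.392 → 2
G: 177×186/255 = 32922/255 ≈ 129.106 → 129
B: 27×26/255 = 702/255 ≈ 2.753 → 3
= RGB(2, 129, 3)


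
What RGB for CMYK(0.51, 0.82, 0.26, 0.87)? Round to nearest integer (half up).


R = 255 × (1-C) × (1-K) = 255 × 0.49 × 0.13 = 16.2435 → 16
G = 255 × (1-M) × (1-K) = 255 × 0.18 × 0.13 = 5.967 → 6
B = 255 × (1-Y) × (1-K) = 255 × 0.74 × 0.13 = 24.531 → 25
= RGB(16, 6, 25)


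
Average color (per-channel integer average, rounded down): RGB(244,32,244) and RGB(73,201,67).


Midpoint: each channel = ⌊(C₁+C₂)/2⌋
R: ⌊(244+73)/2⌋ = 158
G: ⌊(32+201)/2⌋ = 116
B: ⌊(244+67)/2⌋ = 155
= RGB(158, 116, 155)


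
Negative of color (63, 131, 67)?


Invert: (255-R, 255-G, 255-B)
R: 255-63 = 192
G: 255-131 = 124
B: 255-67 = 188
= RGB(192, 124, 188)


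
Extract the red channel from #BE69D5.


Color: #BE69D5
R = BE = 190
G = 69 = 105
B = D5 = 213
Red = 190


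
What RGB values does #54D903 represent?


54 → 84 (R)
D9 → 217 (G)
03 → 3 (B)
= RGB(84, 217, 3)


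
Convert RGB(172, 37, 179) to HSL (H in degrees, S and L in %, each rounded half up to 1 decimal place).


Normalize: R'=172/255≈0.6745, G'=37/255≈0.1451, B'=179/255≈0.7020
Max=179/255, Min=37/255, Δ=Max-Min=142/255
L = (Max+Min)/2 = (179+37)/510 = 216/510 = 0.42352… → L = 42.4%
L ≤ 0.5 → S = Δ/(Max+Min) = 142/(179+37) = 142/216 = 0.65740… → S = 65.7%
(the 1/255 factors cancel in S and H, so raw channel differences can be used)
Max is B' → H = 60 × ((R-G)/Δ + 4) = 60 × ((172-37)/142 + 4)
  135/142 + 4 = 0.9507… + 4 = 4.9507…
  H = 60 × 4.9507… = 297.042…° → H = 297.0°
= HSL(297.0°, 65.7%, 42.4%)


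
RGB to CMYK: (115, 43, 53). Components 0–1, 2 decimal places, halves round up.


R'=115/255≈0.4510, G'=43/255≈0.1686, B'=53/255≈0.2078
K = 1 - max(R',G',B') = 1 - 115/255 = 140/255 = 0.54901… → 0.55
(1-R'-K)/(1-K) simplifies to (max-R)/max with max = 115:
C = (115-115)/115 = 0/115 = 0 → 0.00
M = (115-43)/115 = 72/115 = 0.62608… → 0.63
Y = (115-53)/115 = 62/115 = 0.53913… → 0.54
= CMYK(0.00, 0.63, 0.54, 0.55)


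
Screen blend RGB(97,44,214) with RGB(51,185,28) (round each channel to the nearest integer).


Screen: C = 255 - (255-A)×(255-B)/255, rounded to nearest integer
R: 255 - (255-97)×(255-51)/255 = 255 - 32232/255 ≈ 255 - 126.400 = 128.600 → 129
G: 255 - (255-44)×(255-185)/255 = 255 - 14770/255 ≈ 255 - 57.922 = 197.078 → 197
B: 255 - (255-214)×(255-28)/255 = 255 - 9307/255 ≈ 255 - 36.498 = 218.502 → 219
= RGB(129, 197, 219)


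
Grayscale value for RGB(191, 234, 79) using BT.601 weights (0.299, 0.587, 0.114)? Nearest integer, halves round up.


Gray = 0.299×R + 0.587×G + 0.114×B
Gray = 0.299×191 + 0.587×234 + 0.114×79
Gray = 57.109 + 137.358 + 9.006
Gray = 203.473 → round half up → 203
Gray = 203
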